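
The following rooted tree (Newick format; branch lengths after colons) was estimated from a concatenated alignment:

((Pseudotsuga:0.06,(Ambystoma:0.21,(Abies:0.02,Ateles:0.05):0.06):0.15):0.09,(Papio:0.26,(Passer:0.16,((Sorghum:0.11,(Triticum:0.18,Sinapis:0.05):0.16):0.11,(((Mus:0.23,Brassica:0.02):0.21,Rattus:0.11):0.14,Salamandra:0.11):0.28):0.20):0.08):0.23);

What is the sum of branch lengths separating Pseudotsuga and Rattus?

1.19

The path runs Pseudotsuga → … → MRCA → … → Rattus; the MRCA is the root of the tree.
Branch lengths along that path: 0.06 + 0.09 + 0.23 + 0.08 + 0.20 + 0.28 + 0.14 + 0.11 = 1.19.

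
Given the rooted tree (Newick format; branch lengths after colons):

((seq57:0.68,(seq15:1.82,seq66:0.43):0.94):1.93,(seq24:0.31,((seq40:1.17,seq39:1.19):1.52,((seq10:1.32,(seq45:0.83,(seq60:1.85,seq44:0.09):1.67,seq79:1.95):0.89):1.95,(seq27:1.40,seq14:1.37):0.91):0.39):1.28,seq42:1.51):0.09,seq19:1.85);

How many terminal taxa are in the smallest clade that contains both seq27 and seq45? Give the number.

7

The MRCA of seq27 and seq45 is the node subtending ((seq10,(seq45,(seq60,seq44),seq79)),(seq27,seq14)).
That clade contains 7 terminal taxa: seq10, seq14, seq27, seq44, seq45, seq60, seq79.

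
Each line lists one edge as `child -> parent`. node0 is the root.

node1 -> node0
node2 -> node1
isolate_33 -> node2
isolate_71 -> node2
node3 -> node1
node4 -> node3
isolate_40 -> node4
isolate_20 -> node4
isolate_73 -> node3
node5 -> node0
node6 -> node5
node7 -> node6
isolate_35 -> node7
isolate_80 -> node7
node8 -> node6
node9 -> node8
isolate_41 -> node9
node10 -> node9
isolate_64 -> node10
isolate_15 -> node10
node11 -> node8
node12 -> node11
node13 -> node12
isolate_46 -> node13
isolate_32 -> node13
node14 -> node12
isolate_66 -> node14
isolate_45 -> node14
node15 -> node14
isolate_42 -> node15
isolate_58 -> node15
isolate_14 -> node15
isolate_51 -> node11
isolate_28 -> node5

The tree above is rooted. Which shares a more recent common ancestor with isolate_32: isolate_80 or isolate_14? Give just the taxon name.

isolate_14

The MRCA of isolate_32 and isolate_14 subtends ((isolate_46,isolate_32),(isolate_66,isolate_45,(isolate_42,isolate_58,isolate_14))) (7 taxa).
The MRCA of isolate_32 and isolate_80 subtends ((isolate_35,isolate_80),((isolate_41,(isolate_64,isolate_15)),(((isolate_46,isolate_32),(isolate_66,isolate_45,(isolate_42,isolate_58,isolate_14))),isolate_51))) (13 taxa).
The first is nested inside the second, so isolate_32 shares a more recent common ancestor with isolate_14.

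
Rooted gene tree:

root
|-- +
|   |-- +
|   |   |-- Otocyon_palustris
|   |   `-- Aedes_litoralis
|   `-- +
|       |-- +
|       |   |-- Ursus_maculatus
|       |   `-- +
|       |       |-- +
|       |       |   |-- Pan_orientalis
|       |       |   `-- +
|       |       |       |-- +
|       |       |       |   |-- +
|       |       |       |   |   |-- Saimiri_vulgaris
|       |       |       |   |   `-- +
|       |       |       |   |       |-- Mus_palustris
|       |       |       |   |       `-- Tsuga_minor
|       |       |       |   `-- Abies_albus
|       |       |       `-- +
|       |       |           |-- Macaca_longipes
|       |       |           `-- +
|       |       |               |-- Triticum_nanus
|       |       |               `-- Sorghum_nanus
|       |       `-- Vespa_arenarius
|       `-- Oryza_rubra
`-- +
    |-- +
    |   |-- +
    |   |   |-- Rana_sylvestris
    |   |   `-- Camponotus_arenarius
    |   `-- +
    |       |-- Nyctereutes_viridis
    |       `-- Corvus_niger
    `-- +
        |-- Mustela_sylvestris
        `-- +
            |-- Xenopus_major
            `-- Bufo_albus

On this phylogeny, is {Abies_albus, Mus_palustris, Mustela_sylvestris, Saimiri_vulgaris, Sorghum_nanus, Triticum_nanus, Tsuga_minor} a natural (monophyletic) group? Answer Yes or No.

No

The MRCA of the listed taxa is the root, so the smallest clade containing them is the whole tree.
That clade also contains Aedes_litoralis, Bufo_albus, Camponotus_arenarius, Corvus_niger, Macaca_longipes, Nyctereutes_viridis, Oryza_rubra, Otocyon_palustris, Pan_orientalis, Rana_sylvestris, Ursus_maculatus, Vespa_arenarius, Xenopus_major, which are not in the proposed group, so the group is not monophyletic.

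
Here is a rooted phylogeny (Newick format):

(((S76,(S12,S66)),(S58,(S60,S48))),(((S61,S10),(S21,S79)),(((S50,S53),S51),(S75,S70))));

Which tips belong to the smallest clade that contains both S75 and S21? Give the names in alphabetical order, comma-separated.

Tracing S75: it sits inside (S75,S70).
Tracing S21: it sits inside (S21,S79).
The smallest clade enclosing both is (((S61,S10),(S21,S79)),(((S50,S53),S51),(S75,S70))); the answer is its 9 terminal taxa in alphabetical order.

S10, S21, S50, S51, S53, S61, S70, S75, S79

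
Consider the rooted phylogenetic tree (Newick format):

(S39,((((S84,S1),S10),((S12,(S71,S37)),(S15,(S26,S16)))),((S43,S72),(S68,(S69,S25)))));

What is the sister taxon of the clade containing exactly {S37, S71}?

The clade containing exactly {S37, S71} attaches to the tree at the node subtending (S12,(S71,S37)).
The other lineage descending from that same node — the sister group — is the single tip S12.

S12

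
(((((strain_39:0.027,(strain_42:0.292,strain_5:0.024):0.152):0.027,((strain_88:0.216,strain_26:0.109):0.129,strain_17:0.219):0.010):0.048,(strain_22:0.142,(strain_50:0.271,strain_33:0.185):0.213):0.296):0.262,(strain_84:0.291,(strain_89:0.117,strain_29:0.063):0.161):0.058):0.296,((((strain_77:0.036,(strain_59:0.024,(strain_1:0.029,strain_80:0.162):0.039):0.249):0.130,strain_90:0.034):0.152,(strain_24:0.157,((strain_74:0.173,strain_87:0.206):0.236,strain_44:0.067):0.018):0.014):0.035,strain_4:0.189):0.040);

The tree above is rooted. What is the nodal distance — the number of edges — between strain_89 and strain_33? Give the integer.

7

The MRCA of strain_89 and strain_33 is the node subtending ((((strain_39,(strain_42,strain_5)),((strain_88,strain_26),strain_17)),(strain_22,(strain_50,strain_33))),(strain_84,(strain_89,strain_29))).
From strain_89 up to that node: 3 branches. From strain_33 up to the same node: 4 branches. Total: 3 + 4 = 7.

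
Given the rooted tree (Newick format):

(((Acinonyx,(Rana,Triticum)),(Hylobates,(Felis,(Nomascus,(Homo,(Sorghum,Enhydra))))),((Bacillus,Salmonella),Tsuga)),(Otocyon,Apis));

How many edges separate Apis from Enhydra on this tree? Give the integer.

9

The MRCA of Apis and Enhydra is the root of the tree.
From Apis up to that node: 2 branches. From Enhydra up to the same node: 7 branches. Total: 2 + 7 = 9.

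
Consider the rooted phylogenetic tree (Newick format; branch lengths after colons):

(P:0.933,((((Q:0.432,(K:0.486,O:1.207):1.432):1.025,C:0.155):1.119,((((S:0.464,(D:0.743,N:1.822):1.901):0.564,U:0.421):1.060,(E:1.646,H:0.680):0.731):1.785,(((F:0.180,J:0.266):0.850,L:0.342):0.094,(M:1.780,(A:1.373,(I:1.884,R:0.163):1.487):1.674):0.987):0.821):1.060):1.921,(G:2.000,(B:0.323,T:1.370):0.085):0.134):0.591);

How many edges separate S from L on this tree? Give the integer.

7

The MRCA of S and L is the node subtending ((((S,(D,N)),U),(E,H)),(((F,J),L),(M,(A,(I,R))))).
From S up to that node: 4 branches. From L up to the same node: 3 branches. Total: 4 + 3 = 7.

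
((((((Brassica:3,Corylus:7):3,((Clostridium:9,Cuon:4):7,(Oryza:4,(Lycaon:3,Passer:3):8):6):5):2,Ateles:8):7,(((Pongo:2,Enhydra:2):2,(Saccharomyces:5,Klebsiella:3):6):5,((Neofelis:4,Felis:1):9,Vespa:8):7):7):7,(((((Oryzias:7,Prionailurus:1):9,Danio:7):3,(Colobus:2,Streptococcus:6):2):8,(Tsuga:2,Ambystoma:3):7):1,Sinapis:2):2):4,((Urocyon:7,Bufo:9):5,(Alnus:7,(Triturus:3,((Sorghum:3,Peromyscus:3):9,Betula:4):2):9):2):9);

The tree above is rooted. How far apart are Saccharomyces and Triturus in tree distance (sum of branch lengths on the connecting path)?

The path runs Saccharomyces → … → MRCA → … → Triturus; the MRCA is the root of the tree.
Branch lengths along that path: 5 + 6 + 5 + 7 + 7 + 4 + 9 + 2 + 9 + 3 = 57.

57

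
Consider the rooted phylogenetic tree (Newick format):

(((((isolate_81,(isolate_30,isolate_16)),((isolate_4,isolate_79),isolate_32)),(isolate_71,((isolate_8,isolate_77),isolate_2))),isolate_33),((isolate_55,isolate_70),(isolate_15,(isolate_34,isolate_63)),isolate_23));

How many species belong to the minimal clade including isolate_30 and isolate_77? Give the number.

10

The MRCA of isolate_30 and isolate_77 is the node subtending (((isolate_81,(isolate_30,isolate_16)),((isolate_4,isolate_79),isolate_32)),(isolate_71,((isolate_8,isolate_77),isolate_2))).
That clade contains 10 terminal taxa: isolate_16, isolate_2, isolate_30, isolate_32, isolate_4, isolate_71, isolate_77, isolate_79, isolate_8, isolate_81.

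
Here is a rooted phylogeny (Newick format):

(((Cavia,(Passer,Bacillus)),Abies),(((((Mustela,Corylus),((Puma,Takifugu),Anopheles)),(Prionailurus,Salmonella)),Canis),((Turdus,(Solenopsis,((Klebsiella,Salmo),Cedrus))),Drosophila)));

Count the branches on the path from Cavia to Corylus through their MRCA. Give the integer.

9

The MRCA of Cavia and Corylus is the root of the tree.
From Cavia up to that node: 3 branches. From Corylus up to the same node: 6 branches. Total: 3 + 6 = 9.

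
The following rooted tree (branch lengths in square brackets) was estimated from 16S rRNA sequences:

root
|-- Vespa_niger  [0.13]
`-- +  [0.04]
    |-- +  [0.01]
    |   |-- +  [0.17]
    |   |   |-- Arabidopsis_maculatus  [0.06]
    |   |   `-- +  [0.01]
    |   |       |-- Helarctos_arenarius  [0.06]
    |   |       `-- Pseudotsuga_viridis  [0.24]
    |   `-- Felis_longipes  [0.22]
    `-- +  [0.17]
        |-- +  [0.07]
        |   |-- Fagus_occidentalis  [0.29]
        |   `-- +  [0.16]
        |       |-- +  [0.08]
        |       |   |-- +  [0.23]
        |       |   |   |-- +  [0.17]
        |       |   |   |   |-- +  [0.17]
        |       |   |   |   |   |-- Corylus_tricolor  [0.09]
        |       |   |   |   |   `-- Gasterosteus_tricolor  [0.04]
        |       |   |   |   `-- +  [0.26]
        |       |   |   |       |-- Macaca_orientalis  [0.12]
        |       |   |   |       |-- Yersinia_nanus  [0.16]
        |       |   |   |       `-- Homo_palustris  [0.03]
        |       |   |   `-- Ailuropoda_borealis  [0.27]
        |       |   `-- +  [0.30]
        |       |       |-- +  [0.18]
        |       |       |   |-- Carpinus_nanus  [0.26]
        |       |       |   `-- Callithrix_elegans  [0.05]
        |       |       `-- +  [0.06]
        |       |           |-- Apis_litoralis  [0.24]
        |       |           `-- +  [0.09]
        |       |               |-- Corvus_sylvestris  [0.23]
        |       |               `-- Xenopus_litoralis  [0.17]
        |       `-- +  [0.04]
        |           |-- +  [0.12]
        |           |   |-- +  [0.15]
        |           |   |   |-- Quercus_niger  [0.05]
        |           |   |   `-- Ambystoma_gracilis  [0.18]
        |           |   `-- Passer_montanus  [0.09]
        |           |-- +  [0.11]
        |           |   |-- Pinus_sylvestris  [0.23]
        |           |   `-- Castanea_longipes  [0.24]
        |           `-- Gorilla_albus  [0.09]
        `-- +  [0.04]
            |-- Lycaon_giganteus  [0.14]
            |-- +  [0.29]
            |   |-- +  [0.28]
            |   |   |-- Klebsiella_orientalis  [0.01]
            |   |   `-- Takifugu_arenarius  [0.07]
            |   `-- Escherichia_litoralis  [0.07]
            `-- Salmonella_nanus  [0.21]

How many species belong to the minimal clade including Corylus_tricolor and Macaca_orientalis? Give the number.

5

The MRCA of Corylus_tricolor and Macaca_orientalis is the node subtending ((Corylus_tricolor,Gasterosteus_tricolor),(Macaca_orientalis,Yersinia_nanus,Homo_palustris)).
That clade contains 5 terminal taxa: Corylus_tricolor, Gasterosteus_tricolor, Homo_palustris, Macaca_orientalis, Yersinia_nanus.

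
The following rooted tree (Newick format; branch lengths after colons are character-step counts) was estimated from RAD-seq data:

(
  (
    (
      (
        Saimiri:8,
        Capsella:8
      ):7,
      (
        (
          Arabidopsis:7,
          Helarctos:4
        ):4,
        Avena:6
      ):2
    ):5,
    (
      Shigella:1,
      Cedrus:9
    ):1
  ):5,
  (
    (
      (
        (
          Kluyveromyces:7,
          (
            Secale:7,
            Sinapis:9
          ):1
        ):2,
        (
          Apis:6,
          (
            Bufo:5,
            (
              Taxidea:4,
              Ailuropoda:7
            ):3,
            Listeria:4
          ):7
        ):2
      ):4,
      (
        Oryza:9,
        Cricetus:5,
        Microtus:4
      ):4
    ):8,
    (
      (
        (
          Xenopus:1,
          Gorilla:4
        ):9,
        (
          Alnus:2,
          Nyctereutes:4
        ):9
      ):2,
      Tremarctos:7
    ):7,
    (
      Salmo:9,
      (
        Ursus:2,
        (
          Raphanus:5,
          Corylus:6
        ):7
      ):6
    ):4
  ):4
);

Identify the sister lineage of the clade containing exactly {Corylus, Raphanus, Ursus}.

Salmo

The clade containing exactly {Corylus, Raphanus, Ursus} attaches to the tree at the node subtending (Salmo,(Ursus,(Raphanus,Corylus))).
The other lineage descending from that same node — the sister group — is the single tip Salmo.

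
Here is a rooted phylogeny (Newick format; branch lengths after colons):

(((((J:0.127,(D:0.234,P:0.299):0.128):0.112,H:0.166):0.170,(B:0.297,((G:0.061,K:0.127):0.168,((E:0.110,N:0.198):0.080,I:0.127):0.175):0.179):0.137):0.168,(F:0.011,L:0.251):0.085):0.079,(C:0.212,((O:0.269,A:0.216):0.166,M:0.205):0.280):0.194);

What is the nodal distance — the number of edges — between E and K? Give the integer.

The MRCA of E and K is the node subtending ((G,K),((E,N),I)).
From E up to that node: 3 branches. From K up to the same node: 2 branches. Total: 3 + 2 = 5.

5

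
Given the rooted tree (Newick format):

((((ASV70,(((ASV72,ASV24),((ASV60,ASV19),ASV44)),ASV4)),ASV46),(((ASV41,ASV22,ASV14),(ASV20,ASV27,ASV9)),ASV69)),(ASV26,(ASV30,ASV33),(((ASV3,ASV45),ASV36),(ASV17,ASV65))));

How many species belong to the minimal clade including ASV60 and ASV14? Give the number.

15

The MRCA of ASV60 and ASV14 is the node subtending (((ASV70,(((ASV72,ASV24),((ASV60,ASV19),ASV44)),ASV4)),ASV46),(((ASV41,ASV22,ASV14),(ASV20,ASV27,ASV9)),ASV69)).
That clade contains 15 terminal taxa: ASV14, ASV19, ASV20, ASV22, ASV24, ASV27, ASV4, ASV41, ASV44, ASV46, ASV60, ASV69, ASV70, ASV72, ASV9.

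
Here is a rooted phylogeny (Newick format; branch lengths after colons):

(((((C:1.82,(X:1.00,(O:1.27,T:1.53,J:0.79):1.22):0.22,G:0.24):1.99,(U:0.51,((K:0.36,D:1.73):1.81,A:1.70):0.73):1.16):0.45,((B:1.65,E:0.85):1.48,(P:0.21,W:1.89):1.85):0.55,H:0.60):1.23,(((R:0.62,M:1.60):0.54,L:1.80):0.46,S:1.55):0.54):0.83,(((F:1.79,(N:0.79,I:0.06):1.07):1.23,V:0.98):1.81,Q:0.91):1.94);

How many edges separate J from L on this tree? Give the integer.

9

The MRCA of J and L is the node subtending ((((C,(X,(O,T,J)),G),(U,((K,D),A))),((B,E),(P,W)),H),(((R,M),L),S)).
From J up to that node: 6 branches. From L up to the same node: 3 branches. Total: 6 + 3 = 9.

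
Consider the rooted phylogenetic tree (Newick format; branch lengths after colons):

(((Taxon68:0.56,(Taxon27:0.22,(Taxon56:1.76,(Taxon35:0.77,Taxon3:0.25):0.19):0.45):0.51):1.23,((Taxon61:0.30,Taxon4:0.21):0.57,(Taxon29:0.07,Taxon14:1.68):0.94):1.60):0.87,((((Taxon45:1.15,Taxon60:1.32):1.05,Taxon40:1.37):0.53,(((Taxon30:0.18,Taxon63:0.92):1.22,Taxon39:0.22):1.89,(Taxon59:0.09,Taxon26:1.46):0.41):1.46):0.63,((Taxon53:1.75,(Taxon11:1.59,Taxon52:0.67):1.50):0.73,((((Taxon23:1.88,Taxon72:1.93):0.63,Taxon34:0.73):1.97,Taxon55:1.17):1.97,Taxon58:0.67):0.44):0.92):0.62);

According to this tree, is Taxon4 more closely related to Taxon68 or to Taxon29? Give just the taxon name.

Taxon29

The MRCA of Taxon4 and Taxon29 subtends ((Taxon61,Taxon4),(Taxon29,Taxon14)) (4 taxa).
The MRCA of Taxon4 and Taxon68 subtends ((Taxon68,(Taxon27,(Taxon56,(Taxon35,Taxon3)))),((Taxon61,Taxon4),(Taxon29,Taxon14))) (9 taxa).
The first is nested inside the second, so Taxon4 shares a more recent common ancestor with Taxon29.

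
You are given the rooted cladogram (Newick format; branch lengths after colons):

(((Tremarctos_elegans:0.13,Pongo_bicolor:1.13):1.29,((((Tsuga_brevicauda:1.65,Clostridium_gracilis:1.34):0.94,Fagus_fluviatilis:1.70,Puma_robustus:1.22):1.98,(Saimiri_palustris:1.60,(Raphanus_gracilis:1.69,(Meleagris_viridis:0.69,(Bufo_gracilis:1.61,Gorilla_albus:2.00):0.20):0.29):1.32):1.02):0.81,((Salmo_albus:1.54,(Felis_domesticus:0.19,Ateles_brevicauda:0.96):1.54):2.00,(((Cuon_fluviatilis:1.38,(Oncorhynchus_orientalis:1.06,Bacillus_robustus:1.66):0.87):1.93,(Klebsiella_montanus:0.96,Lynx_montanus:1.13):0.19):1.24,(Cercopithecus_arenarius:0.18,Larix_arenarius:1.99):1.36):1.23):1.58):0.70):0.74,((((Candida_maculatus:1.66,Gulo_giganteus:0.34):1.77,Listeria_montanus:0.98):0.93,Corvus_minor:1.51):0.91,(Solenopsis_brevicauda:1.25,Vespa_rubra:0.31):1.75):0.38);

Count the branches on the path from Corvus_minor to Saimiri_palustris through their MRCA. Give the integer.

The MRCA of Corvus_minor and Saimiri_palustris is the root of the tree.
From Corvus_minor up to that node: 3 branches. From Saimiri_palustris up to the same node: 5 branches. Total: 3 + 5 = 8.

8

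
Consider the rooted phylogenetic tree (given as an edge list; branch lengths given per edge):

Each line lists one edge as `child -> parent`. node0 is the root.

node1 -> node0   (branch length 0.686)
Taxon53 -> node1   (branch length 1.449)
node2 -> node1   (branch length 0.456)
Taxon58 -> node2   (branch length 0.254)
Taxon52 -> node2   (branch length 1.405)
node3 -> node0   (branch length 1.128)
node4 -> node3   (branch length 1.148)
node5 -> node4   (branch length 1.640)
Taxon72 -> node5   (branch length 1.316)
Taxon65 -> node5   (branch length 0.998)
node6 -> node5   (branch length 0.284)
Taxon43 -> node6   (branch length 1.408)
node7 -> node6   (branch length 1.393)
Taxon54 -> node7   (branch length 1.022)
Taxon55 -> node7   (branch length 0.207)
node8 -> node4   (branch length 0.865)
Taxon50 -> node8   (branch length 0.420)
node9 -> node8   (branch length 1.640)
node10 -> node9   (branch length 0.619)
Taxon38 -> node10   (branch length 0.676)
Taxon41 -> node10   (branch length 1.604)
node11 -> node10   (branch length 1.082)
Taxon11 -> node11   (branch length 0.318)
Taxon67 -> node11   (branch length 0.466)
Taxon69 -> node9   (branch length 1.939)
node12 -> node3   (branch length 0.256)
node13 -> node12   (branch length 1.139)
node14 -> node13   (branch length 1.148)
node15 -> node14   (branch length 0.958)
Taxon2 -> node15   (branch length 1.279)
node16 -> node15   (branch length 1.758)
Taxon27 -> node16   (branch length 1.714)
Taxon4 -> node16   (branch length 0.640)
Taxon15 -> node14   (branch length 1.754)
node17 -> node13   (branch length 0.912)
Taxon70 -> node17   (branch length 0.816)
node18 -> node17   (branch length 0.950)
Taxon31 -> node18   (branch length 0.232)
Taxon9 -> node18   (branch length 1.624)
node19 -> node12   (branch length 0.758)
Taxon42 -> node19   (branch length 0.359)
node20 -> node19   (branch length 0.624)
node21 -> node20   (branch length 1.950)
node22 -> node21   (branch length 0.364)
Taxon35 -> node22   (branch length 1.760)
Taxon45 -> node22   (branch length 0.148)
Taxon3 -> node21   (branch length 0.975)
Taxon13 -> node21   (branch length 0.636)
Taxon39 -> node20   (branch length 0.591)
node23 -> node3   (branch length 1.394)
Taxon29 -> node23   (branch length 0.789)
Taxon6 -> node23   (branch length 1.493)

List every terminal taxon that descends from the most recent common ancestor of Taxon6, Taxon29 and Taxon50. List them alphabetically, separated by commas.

Tracing Taxon6: it sits inside (Taxon29,Taxon6).
Tracing Taxon29: it sits inside (Taxon29,Taxon6).
Tracing Taxon50: it sits inside (Taxon50,((Taxon38,Taxon41,(Taxon11,Taxon67)),Taxon69)).
The smallest clade enclosing all 3 is (((Taxon72,Taxon65,(Taxon43,(Taxon54,Taxon55))),(Taxon50,((Taxon38,Taxon41,(Taxon11,Taxon67)),Taxon69))),((((Taxon2,(Taxon27,Taxon4)),Taxon15),(Taxon70,(Taxon31,Taxon9))),(Taxon42,(((Taxon35,Taxon45),Taxon3,Taxon13),Taxon39))),(Taxon29,Taxon6)); the answer is its 26 terminal taxa in alphabetical order.

Taxon11, Taxon13, Taxon15, Taxon2, Taxon27, Taxon29, Taxon3, Taxon31, Taxon35, Taxon38, Taxon39, Taxon4, Taxon41, Taxon42, Taxon43, Taxon45, Taxon50, Taxon54, Taxon55, Taxon6, Taxon65, Taxon67, Taxon69, Taxon70, Taxon72, Taxon9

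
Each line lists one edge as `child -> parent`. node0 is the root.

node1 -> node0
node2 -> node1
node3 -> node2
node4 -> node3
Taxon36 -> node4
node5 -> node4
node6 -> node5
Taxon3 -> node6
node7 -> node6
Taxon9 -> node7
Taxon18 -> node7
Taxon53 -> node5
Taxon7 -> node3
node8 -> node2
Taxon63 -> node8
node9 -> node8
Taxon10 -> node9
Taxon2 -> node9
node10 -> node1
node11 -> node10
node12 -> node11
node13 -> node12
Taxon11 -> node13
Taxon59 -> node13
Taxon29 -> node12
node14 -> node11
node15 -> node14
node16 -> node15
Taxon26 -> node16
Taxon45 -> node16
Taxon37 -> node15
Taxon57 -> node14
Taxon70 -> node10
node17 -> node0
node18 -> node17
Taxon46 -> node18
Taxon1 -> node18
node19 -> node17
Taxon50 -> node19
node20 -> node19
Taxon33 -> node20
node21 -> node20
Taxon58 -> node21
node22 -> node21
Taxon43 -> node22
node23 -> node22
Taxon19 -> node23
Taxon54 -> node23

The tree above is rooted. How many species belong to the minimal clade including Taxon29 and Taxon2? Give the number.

17

The MRCA of Taxon29 and Taxon2 is the node subtending ((((Taxon36,((Taxon3,(Taxon9,Taxon18)),Taxon53)),Taxon7),(Taxon63,(Taxon10,Taxon2))),((((Taxon11,Taxon59),Taxon29),(((Taxon26,Taxon45),Taxon37),Taxon57)),Taxon70)).
That clade contains 17 terminal taxa: Taxon10, Taxon11, Taxon18, Taxon2, Taxon26, Taxon29, Taxon3, Taxon36, Taxon37, Taxon45, Taxon53, Taxon57, Taxon59, Taxon63, Taxon7, Taxon70, Taxon9.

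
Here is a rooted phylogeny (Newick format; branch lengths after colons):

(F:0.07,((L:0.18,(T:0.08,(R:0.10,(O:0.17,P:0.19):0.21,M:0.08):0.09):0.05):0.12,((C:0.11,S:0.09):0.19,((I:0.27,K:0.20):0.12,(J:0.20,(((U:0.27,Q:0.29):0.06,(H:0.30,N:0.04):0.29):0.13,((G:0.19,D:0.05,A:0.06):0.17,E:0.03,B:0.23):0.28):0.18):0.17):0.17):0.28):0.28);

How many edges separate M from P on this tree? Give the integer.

3

The MRCA of M and P is the node subtending (R,(O,P),M).
From M up to that node: 1 branch. From P up to the same node: 2 branches. Total: 1 + 2 = 3.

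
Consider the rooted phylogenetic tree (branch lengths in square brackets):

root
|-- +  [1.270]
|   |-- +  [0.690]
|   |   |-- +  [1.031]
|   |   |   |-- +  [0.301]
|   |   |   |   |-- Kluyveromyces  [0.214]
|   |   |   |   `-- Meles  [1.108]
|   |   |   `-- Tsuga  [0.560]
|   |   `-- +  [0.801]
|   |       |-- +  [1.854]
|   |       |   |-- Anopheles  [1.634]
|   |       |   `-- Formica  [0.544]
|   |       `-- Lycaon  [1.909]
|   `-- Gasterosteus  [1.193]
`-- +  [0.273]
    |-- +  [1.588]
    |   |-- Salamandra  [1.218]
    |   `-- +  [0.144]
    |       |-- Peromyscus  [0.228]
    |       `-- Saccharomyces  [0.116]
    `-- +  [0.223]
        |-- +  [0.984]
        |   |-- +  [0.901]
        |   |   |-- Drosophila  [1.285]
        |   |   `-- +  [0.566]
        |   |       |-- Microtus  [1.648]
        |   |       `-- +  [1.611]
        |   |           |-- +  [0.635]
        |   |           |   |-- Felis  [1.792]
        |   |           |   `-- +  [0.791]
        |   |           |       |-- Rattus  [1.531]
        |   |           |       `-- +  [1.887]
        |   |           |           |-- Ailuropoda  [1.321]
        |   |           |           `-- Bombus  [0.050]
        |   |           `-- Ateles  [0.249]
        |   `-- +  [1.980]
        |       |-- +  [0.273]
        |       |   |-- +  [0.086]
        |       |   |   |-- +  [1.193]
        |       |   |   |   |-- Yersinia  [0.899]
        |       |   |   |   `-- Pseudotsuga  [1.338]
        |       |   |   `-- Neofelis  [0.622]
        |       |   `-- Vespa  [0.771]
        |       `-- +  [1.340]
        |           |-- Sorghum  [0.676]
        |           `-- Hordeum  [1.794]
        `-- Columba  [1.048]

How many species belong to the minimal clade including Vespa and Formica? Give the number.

24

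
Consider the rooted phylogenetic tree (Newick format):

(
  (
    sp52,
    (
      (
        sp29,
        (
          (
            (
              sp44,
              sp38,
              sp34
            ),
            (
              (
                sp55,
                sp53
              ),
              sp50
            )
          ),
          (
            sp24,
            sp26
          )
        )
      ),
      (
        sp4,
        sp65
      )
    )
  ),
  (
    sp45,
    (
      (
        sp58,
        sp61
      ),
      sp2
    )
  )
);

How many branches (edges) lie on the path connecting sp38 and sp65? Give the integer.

The MRCA of sp38 and sp65 is the node subtending ((sp29,(((sp44,sp38,sp34),((sp55,sp53),sp50)),(sp24,sp26))),(sp4,sp65)).
From sp38 up to that node: 5 branches. From sp65 up to the same node: 2 branches. Total: 5 + 2 = 7.

7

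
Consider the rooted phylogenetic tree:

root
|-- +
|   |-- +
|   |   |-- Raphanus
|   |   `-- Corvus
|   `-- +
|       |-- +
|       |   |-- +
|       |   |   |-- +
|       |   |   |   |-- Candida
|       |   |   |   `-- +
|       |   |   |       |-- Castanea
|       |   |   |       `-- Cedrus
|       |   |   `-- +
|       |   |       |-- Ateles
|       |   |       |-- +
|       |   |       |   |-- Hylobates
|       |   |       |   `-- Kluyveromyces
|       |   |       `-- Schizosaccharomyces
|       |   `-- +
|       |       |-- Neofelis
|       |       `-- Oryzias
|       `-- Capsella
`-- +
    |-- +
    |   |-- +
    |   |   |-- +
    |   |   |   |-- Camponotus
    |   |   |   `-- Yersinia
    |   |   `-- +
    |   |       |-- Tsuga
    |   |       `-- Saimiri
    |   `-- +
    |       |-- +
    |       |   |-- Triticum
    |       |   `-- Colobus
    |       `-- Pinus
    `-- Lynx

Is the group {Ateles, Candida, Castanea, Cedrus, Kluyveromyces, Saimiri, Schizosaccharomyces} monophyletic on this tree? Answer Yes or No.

No

The MRCA of the listed taxa is the root, so the smallest clade containing them is the whole tree.
That clade also contains Camponotus, Capsella, Colobus, Corvus, Hylobates, Lynx, Neofelis, Oryzias, Pinus, Raphanus, Triticum, Tsuga, Yersinia, which are not in the proposed group, so the group is not monophyletic.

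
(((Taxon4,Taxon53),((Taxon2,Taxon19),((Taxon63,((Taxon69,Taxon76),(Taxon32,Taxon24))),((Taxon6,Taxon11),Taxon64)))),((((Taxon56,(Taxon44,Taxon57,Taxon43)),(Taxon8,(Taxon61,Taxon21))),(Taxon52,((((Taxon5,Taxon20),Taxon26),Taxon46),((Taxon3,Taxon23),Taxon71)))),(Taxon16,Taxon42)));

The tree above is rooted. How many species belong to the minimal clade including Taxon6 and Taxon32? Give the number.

8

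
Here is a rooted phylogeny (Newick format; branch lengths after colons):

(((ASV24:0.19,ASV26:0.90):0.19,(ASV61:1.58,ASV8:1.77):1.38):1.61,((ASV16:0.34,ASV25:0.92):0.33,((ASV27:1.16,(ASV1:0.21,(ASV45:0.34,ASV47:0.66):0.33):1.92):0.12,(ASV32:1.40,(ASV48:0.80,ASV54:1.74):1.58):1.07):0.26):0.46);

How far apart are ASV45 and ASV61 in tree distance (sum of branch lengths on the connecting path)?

The path runs ASV45 → … → MRCA → … → ASV61; the MRCA is the root of the tree.
Branch lengths along that path: 0.34 + 0.33 + 1.92 + 0.12 + 0.26 + 0.46 + 1.61 + 1.38 + 1.58 = 8.00.

8.00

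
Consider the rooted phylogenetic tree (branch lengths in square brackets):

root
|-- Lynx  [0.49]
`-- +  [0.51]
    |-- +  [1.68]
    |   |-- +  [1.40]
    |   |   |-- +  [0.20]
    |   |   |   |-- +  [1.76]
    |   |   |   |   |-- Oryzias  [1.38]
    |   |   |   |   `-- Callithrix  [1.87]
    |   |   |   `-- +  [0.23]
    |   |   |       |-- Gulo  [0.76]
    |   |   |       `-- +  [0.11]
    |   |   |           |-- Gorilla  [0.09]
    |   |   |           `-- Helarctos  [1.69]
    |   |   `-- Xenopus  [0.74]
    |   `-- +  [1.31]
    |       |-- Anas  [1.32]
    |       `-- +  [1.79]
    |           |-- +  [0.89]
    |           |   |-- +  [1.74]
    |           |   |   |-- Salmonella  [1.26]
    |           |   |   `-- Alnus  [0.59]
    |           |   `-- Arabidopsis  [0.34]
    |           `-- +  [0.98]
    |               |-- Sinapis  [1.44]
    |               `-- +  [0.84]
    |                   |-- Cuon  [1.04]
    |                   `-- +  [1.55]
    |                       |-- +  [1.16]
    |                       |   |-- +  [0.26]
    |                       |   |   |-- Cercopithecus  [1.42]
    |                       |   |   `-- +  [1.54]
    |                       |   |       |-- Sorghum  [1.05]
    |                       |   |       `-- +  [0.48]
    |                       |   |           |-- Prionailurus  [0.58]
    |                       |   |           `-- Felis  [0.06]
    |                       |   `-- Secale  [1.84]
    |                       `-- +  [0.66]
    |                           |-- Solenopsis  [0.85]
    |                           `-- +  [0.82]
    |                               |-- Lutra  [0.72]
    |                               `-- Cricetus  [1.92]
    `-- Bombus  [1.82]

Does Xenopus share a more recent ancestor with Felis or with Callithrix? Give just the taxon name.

Callithrix

The MRCA of Xenopus and Callithrix subtends (((Oryzias,Callithrix),(Gulo,(Gorilla,Helarctos))),Xenopus) (6 taxa).
The MRCA of Xenopus and Felis subtends ((((Oryzias,Callithrix),(Gulo,(Gorilla,Helarctos))),Xenopus),(Anas,(((Salmonella,Alnus),Arabidopsis),(Sinapis,(Cuon,(((Cercopithecus,(Sorghum,(Prionailurus,Felis))),Secale),(Solenopsis,(Lutra,Cricetus)))))))) (20 taxa).
The first is nested inside the second, so Xenopus shares a more recent common ancestor with Callithrix.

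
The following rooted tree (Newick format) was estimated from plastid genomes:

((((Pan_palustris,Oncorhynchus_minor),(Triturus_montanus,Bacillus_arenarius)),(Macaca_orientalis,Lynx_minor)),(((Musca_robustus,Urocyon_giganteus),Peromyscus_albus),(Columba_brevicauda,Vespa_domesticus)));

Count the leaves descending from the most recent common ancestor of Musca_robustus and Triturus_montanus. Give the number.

11

The MRCA of Musca_robustus and Triturus_montanus is the root, so the clade is the entire tree.
That clade contains 11 terminal taxa: Bacillus_arenarius, Columba_brevicauda, Lynx_minor, Macaca_orientalis, Musca_robustus, Oncorhynchus_minor, Pan_palustris, Peromyscus_albus, Triturus_montanus, Urocyon_giganteus, Vespa_domesticus.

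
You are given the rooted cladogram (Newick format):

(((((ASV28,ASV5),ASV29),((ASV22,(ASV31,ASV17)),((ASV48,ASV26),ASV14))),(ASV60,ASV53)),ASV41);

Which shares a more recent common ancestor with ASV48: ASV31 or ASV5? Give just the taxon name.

The MRCA of ASV48 and ASV31 subtends ((ASV22,(ASV31,ASV17)),((ASV48,ASV26),ASV14)) (6 taxa).
The MRCA of ASV48 and ASV5 subtends (((ASV28,ASV5),ASV29),((ASV22,(ASV31,ASV17)),((ASV48,ASV26),ASV14))) (9 taxa).
The first is nested inside the second, so ASV48 shares a more recent common ancestor with ASV31.

ASV31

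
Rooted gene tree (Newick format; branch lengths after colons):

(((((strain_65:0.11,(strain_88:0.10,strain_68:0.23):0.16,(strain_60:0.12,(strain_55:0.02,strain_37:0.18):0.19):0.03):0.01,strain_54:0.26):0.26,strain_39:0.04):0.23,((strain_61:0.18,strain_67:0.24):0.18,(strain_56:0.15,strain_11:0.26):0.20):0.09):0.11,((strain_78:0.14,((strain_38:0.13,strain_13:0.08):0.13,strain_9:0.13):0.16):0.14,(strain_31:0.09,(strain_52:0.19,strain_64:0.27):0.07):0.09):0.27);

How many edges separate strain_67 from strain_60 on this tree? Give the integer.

8

The MRCA of strain_67 and strain_60 is the node subtending ((((strain_65,(strain_88,strain_68),(strain_60,(strain_55,strain_37))),strain_54),strain_39),((strain_61,strain_67),(strain_56,strain_11))).
From strain_67 up to that node: 3 branches. From strain_60 up to the same node: 5 branches. Total: 3 + 5 = 8.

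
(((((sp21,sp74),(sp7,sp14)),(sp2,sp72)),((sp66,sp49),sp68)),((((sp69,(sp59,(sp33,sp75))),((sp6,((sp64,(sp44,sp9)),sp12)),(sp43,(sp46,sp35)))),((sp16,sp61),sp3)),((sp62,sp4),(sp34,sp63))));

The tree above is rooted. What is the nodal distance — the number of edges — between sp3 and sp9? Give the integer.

9

The MRCA of sp3 and sp9 is the node subtending (((sp69,(sp59,(sp33,sp75))),((sp6,((sp64,(sp44,sp9)),sp12)),(sp43,(sp46,sp35)))),((sp16,sp61),sp3)).
From sp3 up to that node: 2 branches. From sp9 up to the same node: 7 branches. Total: 2 + 7 = 9.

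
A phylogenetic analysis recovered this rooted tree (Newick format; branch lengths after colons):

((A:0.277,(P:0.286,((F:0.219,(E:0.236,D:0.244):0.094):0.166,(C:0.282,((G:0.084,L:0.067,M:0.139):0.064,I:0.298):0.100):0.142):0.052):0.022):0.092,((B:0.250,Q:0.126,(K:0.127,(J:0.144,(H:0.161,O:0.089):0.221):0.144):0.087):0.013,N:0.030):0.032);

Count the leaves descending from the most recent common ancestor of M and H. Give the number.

The MRCA of M and H is the root, so the clade is the entire tree.
That clade contains 17 terminal taxa: A, B, C, D, E, F, G, H, I, J, K, L, M, N, O, P, Q.

17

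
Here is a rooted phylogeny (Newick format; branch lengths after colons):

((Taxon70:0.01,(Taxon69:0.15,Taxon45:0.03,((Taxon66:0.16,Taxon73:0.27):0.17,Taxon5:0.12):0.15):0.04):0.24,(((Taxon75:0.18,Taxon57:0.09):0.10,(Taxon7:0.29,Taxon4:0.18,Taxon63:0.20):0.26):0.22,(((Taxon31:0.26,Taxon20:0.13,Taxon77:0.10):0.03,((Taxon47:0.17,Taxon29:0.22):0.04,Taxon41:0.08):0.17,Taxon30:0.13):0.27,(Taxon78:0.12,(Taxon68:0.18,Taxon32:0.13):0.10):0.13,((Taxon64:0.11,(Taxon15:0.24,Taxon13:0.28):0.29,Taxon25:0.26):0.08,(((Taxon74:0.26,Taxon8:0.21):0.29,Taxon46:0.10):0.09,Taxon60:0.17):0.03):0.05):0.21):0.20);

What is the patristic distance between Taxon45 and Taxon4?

The path runs Taxon45 → … → MRCA → … → Taxon4; the MRCA is the root of the tree.
Branch lengths along that path: 0.03 + 0.04 + 0.24 + 0.20 + 0.22 + 0.26 + 0.18 = 1.17.

1.17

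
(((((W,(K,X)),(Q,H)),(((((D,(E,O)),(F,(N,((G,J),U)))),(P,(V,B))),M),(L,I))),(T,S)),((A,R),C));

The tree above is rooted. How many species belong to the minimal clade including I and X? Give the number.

The MRCA of I and X is the node subtending (((W,(K,X)),(Q,H)),(((((D,(E,O)),(F,(N,((G,J),U)))),(P,(V,B))),M),(L,I))).
That clade contains 19 terminal taxa: B, D, E, F, G, H, I, J, K, L, M, N, O, P, Q, U, V, W, X.

19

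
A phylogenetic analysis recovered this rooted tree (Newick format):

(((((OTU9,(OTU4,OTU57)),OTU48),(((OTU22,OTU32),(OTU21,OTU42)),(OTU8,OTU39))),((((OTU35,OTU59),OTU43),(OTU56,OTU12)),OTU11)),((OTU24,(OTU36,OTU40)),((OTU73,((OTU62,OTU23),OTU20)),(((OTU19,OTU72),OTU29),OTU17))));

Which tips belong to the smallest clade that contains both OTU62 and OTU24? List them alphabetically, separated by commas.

OTU17, OTU19, OTU20, OTU23, OTU24, OTU29, OTU36, OTU40, OTU62, OTU72, OTU73

Tracing OTU62: it sits inside (OTU62,OTU23).
Tracing OTU24: it sits inside (OTU24,(OTU36,OTU40)).
The smallest clade enclosing both is ((OTU24,(OTU36,OTU40)),((OTU73,((OTU62,OTU23),OTU20)),(((OTU19,OTU72),OTU29),OTU17))); the answer is its 11 terminal taxa in alphabetical order.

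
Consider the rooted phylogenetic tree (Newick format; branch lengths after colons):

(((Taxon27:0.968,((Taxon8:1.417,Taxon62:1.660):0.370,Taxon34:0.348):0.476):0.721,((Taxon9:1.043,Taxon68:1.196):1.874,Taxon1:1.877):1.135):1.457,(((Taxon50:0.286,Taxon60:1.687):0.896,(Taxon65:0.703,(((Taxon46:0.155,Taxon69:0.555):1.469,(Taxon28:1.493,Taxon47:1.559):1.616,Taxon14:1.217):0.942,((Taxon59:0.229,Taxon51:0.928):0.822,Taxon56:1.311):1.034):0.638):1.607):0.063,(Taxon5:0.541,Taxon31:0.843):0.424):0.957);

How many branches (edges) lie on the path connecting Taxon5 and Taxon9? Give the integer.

7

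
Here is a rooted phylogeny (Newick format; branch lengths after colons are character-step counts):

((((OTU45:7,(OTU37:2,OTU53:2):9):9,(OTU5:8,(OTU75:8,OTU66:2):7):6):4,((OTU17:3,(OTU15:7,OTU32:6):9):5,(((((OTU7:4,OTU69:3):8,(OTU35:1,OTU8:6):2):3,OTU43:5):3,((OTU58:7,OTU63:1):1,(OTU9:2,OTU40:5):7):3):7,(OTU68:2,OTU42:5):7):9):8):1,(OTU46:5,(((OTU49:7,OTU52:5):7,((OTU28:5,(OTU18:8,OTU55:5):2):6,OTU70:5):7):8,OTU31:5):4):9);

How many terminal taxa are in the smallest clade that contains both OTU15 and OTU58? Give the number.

The MRCA of OTU15 and OTU58 is the node subtending ((OTU17,(OTU15,OTU32)),(((((OTU7,OTU69),(OTU35,OTU8)),OTU43),((OTU58,OTU63),(OTU9,OTU40))),(OTU68,OTU42))).
That clade contains 14 terminal taxa: OTU15, OTU17, OTU32, OTU35, OTU40, OTU42, OTU43, OTU58, OTU63, OTU68, OTU69, OTU7, OTU8, OTU9.

14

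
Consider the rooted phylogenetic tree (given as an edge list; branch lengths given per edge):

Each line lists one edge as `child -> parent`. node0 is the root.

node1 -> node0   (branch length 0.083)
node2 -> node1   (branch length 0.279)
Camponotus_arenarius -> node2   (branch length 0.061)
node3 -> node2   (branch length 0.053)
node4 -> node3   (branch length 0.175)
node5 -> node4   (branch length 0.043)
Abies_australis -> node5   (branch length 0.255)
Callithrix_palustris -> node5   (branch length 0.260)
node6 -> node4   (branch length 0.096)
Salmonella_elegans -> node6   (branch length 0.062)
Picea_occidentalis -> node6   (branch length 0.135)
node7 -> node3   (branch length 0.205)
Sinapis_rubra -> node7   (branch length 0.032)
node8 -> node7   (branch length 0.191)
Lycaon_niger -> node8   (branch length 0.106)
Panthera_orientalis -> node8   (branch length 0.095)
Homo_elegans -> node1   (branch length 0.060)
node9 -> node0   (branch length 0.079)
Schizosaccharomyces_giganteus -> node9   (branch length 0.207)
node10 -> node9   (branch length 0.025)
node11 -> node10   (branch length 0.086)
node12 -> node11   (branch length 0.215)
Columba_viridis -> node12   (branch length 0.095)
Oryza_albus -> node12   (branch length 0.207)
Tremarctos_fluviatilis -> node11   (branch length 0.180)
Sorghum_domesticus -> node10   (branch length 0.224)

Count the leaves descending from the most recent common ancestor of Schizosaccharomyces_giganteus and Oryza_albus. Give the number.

The MRCA of Schizosaccharomyces_giganteus and Oryza_albus is the node subtending (Schizosaccharomyces_giganteus,(((Columba_viridis,Oryza_albus),Tremarctos_fluviatilis),Sorghum_domesticus)).
That clade contains 5 terminal taxa: Columba_viridis, Oryza_albus, Schizosaccharomyces_giganteus, Sorghum_domesticus, Tremarctos_fluviatilis.

5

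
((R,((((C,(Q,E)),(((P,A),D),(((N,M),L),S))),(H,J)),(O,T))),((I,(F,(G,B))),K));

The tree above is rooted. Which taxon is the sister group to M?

N

M attaches to the tree at the node subtending (N,M).
The other lineage descending from that same node — the sister group — is the single tip N.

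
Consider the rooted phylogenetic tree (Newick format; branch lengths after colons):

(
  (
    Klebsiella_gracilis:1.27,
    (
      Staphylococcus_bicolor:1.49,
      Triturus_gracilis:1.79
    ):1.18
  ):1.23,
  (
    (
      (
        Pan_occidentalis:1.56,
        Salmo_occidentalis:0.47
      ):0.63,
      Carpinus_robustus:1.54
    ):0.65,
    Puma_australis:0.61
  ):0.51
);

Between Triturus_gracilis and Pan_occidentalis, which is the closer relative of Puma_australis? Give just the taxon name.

Pan_occidentalis

The MRCA of Puma_australis and Pan_occidentalis subtends (((Pan_occidentalis,Salmo_occidentalis),Carpinus_robustus),Puma_australis) (4 taxa).
The MRCA of Puma_australis and Triturus_gracilis is the root, subtending the entire tree (7 taxa).
The first is nested inside the second, so Puma_australis shares a more recent common ancestor with Pan_occidentalis.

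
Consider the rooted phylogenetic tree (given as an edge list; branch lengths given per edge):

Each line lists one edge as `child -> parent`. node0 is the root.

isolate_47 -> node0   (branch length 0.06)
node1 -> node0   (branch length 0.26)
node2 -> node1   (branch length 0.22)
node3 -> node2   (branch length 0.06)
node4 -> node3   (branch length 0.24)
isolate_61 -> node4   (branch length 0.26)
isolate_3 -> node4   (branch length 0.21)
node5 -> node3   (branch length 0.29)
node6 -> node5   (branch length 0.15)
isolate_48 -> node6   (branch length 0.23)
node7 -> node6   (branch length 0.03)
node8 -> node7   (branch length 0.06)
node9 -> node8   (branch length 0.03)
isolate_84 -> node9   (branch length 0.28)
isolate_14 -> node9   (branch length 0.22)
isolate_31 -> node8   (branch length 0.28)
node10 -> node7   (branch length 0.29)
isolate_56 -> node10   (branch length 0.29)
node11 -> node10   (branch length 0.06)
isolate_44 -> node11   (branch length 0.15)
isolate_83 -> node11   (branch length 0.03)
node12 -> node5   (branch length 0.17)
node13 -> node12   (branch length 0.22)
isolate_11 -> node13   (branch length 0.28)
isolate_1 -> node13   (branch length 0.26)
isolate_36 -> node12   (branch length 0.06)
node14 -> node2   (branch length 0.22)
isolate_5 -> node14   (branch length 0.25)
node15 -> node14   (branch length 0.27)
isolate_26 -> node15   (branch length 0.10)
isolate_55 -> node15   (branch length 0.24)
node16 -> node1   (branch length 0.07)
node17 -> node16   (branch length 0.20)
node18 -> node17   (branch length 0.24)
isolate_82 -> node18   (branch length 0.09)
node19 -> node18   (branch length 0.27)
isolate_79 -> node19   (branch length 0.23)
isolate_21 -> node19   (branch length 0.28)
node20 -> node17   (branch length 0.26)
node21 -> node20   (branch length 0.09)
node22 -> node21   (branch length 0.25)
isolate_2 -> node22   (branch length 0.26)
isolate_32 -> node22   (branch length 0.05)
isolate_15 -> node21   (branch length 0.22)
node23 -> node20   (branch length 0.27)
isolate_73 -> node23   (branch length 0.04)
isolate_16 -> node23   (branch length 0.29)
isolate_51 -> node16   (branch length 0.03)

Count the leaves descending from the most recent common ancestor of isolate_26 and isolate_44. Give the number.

15

The MRCA of isolate_26 and isolate_44 is the node subtending (((isolate_61,isolate_3),((isolate_48,(((isolate_84,isolate_14),isolate_31),(isolate_56,(isolate_44,isolate_83)))),((isolate_11,isolate_1),isolate_36))),(isolate_5,(isolate_26,isolate_55))).
That clade contains 15 terminal taxa: isolate_1, isolate_11, isolate_14, isolate_26, isolate_3, isolate_31, isolate_36, isolate_44, isolate_48, isolate_5, isolate_55, isolate_56, isolate_61, isolate_83, isolate_84.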